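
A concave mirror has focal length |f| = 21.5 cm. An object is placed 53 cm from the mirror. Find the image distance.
f = +21.5 cm (concave); 1/di = 1/f − 1/do → di = 36.17 cm (real image, in front of mirror)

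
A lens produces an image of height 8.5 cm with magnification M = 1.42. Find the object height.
ho = |hi|/|M| = 5.986 cm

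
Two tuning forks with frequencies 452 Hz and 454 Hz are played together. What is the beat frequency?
2 Hz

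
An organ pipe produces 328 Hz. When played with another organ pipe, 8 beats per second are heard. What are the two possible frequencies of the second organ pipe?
f₂ = 328 ± 8 Hz → 336 Hz or 320 Hz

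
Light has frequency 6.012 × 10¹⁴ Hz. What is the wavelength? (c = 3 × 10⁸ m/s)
λ = c/f = 499 nm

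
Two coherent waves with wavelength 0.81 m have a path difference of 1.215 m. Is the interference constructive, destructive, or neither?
destructive — path difference = 1.5λ, an odd multiple of λ/2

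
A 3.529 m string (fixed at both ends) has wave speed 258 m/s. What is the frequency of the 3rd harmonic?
fₙ = nv/(2L) = 109.7 Hz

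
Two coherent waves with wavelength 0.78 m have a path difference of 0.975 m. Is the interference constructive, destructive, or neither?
neither (partial) — path difference = 1.25λ, neither a whole number of wavelengths nor an odd multiple of λ/2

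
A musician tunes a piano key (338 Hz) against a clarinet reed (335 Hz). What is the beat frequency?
3 Hz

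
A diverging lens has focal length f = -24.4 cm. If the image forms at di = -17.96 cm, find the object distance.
1/do = 1/f − 1/di → do = 68.05 cm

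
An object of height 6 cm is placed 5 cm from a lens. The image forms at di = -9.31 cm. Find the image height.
hi = (-di/do) × ho = 11.17 cm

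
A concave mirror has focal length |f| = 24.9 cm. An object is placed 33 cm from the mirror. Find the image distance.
f = +24.9 cm (concave); 1/di = 1/f − 1/do → di = 101.4 cm (real image, in front of mirror)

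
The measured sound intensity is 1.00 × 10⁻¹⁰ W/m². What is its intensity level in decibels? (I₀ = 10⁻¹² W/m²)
β = 10·log₁₀(I/I₀) = 20 dB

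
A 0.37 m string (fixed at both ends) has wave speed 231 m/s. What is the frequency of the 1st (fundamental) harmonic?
fₙ = nv/(2L) = 312.2 Hz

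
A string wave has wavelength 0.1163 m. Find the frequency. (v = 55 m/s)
f = v/λ = 472.9 Hz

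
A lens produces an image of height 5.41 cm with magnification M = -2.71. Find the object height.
ho = |hi|/|M| = 1.996 cm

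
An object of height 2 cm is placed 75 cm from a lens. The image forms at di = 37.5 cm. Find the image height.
hi = (-di/do) × ho = -1 cm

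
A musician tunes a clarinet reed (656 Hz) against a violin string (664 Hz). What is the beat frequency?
8 Hz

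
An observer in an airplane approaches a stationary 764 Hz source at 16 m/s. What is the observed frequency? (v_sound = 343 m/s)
f_obs = f·(v + v_o)/v = 799.6 Hz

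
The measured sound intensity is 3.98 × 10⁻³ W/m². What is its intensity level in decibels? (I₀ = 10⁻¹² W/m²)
β = 10·log₁₀(I/I₀) = 96 dB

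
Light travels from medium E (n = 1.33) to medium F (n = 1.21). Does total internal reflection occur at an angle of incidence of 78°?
θc = arcsin(n₂/n₁) = 65.47°; 78° > θc, so yes — total internal reflection.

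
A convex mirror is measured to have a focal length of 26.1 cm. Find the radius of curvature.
R = 2|f| = 52.2 cm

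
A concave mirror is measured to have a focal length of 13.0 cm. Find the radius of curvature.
R = 2|f| = 26 cm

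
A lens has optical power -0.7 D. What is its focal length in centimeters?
f = 1/P = -142.9 cm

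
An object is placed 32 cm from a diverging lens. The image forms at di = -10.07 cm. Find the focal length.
1/f = 1/do + 1/di → f = -14.69 cm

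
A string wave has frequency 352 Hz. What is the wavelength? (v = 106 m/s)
λ = v/f = 0.3011 m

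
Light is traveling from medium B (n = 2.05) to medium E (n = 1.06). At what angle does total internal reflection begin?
θc = arcsin(n₂/n₁) = 31.14°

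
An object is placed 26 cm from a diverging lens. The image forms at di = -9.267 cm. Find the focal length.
1/f = 1/do + 1/di → f = -14.4 cm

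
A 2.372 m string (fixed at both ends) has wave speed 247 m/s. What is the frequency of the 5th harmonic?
fₙ = nv/(2L) = 260.3 Hz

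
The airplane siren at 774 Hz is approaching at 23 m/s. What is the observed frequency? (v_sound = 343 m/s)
f_obs = f·v/(v − v_s) = 829.6 Hz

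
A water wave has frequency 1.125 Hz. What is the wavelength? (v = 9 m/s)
λ = v/f = 8 m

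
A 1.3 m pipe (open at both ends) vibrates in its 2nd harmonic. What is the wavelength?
λₙ = 2L/n = 1.3 m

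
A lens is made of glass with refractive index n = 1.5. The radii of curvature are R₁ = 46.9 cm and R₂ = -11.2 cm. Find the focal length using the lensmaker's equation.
1/f = (n − 1)(1/R₁ − 1/R₂) → f = 18.08 cm (converging lens)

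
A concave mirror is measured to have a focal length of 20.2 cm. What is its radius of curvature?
R = 2|f| = 40.4 cm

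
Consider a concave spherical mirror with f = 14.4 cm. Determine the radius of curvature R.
R = 2|f| = 28.8 cm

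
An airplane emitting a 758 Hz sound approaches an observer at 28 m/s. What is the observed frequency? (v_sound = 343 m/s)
f_obs = f·v/(v − v_s) = 825.4 Hz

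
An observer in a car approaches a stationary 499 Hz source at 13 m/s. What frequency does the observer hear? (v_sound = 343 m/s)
f_obs = f·(v + v_o)/v = 517.9 Hz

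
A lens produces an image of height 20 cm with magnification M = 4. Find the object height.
ho = |hi|/|M| = 5 cm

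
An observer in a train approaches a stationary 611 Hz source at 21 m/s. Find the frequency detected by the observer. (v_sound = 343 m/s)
f_obs = f·(v + v_o)/v = 648.4 Hz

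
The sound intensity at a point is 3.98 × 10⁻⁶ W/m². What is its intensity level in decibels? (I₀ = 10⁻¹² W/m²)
β = 10·log₁₀(I/I₀) = 66 dB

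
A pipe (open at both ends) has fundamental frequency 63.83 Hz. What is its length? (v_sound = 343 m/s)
L = v/(2f₁) = 2.687 m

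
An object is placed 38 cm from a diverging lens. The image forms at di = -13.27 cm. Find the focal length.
1/f = 1/do + 1/di → f = -20.39 cm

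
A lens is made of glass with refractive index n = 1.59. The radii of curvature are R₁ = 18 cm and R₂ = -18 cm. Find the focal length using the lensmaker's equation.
1/f = (n − 1)(1/R₁ − 1/R₂) → f = 15.25 cm (converging lens)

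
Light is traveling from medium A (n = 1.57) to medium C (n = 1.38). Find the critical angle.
θc = arcsin(n₂/n₁) = 61.52°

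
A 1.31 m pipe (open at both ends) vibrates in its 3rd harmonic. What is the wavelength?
λₙ = 2L/n = 0.8733 m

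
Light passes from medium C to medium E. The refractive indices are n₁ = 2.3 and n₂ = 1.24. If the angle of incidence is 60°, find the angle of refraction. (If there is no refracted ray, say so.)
sin θ₂ = (n₁/n₂)·sin θ₁ = 1.606 > 1, so there is no refracted ray — the light undergoes total internal reflection.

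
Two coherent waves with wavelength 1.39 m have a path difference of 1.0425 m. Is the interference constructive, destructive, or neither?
neither (partial) — path difference = 0.75λ, neither a whole number of wavelengths nor an odd multiple of λ/2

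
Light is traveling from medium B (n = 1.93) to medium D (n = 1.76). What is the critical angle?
θc = arcsin(n₂/n₁) = 65.77°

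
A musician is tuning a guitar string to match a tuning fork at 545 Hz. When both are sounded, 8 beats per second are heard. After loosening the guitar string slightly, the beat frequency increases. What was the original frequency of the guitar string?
537 Hz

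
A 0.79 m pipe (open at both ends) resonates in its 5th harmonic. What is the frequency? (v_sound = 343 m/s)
fₙ = nv/(2L) = 1085 Hz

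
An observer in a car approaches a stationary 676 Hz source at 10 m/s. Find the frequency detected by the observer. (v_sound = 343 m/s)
f_obs = f·(v + v_o)/v = 695.7 Hz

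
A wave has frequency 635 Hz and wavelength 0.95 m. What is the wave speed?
v = fλ = 603.2 m/s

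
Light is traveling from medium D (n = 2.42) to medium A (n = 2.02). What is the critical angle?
θc = arcsin(n₂/n₁) = 56.59°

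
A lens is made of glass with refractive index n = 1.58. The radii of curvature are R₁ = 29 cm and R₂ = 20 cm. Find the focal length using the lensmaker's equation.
1/f = (n − 1)(1/R₁ − 1/R₂) → f = -111.1 cm (diverging lens)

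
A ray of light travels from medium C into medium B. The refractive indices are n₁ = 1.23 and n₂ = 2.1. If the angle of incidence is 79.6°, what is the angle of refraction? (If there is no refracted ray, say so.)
sin θ₂ = (n₁/n₂)·sin θ₁ = 0.5761 → θ₂ = 35.18°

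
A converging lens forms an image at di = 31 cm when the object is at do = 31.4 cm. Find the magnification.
M = −di/do = -0.9873 (inverted image)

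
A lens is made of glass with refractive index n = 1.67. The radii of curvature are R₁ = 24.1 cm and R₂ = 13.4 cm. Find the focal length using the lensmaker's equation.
1/f = (n − 1)(1/R₁ − 1/R₂) → f = -45.05 cm (diverging lens)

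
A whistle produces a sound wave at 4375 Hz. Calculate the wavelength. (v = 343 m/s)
λ = v/f = 0.0784 m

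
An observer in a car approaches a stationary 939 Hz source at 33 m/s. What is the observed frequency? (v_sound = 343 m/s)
f_obs = f·(v + v_o)/v = 1029 Hz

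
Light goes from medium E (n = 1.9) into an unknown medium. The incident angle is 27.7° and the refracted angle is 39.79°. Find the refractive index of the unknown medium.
n₂ = n₁·sin θ₁ / sin θ₂ = 1.38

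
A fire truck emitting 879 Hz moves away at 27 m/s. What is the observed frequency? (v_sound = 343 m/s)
f_obs = f·v/(v + v_s) = 814.9 Hz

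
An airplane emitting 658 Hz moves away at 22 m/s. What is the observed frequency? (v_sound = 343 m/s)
f_obs = f·v/(v + v_s) = 618.3 Hz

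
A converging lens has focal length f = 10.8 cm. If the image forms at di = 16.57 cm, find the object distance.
1/do = 1/f − 1/di → do = 31.01 cm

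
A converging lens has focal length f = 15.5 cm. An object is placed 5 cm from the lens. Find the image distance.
1/di = 1/f − 1/do → di = -7.381 cm (virtual image)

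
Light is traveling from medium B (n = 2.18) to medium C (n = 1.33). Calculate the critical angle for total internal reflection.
θc = arcsin(n₂/n₁) = 37.6°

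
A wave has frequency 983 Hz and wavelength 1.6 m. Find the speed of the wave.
v = fλ = 1573 m/s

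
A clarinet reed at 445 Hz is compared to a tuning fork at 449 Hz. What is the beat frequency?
4 Hz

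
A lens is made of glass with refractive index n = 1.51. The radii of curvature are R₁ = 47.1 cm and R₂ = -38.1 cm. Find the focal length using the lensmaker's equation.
1/f = (n − 1)(1/R₁ − 1/R₂) → f = 41.3 cm (converging lens)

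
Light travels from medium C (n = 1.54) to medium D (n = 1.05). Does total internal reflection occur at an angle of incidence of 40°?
θc = arcsin(n₂/n₁) = 42.99°; 40° < θc, so no — the ray refracts.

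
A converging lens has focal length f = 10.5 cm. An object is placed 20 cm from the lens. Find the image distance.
1/di = 1/f − 1/do → di = 22.11 cm (real image)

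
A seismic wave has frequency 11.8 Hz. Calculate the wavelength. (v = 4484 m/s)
λ = v/f = 380 m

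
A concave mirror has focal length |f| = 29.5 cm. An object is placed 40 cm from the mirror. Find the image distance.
f = +29.5 cm (concave); 1/di = 1/f − 1/do → di = 112.4 cm (real image, in front of mirror)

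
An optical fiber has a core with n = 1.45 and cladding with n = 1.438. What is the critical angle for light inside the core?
θc = arcsin(n_cladding/n_core) = 82.62°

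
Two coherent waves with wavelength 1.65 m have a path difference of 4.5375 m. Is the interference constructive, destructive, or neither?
neither (partial) — path difference = 2.75λ, neither a whole number of wavelengths nor an odd multiple of λ/2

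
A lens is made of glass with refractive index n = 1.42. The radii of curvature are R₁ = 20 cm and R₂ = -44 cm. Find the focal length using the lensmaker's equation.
1/f = (n − 1)(1/R₁ − 1/R₂) → f = 32.74 cm (converging lens)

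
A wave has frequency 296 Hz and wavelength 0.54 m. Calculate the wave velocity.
v = fλ = 159.8 m/s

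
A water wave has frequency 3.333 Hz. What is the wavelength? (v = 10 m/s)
λ = v/f = 3 m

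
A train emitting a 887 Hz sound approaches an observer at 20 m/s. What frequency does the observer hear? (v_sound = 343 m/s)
f_obs = f·v/(v − v_s) = 941.9 Hz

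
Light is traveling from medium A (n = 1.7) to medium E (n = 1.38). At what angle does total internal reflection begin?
θc = arcsin(n₂/n₁) = 54.27°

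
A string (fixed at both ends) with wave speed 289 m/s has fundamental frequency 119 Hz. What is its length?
L = v/(2f₁) = 1.214 m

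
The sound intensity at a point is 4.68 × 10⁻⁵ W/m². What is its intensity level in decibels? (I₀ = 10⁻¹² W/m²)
β = 10·log₁₀(I/I₀) = 76.7 dB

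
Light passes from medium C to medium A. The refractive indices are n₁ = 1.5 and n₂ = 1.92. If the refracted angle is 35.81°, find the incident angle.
sin θ₁ = (n₂/n₁)·sin θ₂ → θ₁ = 48.5°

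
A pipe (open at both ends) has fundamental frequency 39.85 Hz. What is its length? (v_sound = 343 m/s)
L = v/(2f₁) = 4.304 m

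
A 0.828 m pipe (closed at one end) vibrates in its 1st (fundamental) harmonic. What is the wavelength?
λₙ = 4L/n = 3.312 m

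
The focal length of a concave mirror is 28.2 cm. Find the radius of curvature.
R = 2|f| = 56.4 cm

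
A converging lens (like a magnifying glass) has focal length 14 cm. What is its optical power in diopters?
P = 1/f = 7.143 D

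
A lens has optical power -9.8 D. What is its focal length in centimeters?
f = 1/P = -10.2 cm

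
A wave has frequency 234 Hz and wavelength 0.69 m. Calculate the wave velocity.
v = fλ = 161.5 m/s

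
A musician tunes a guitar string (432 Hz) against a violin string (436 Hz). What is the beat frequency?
4 Hz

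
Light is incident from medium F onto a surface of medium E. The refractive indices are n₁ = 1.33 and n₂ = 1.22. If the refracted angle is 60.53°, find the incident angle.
sin θ₁ = (n₂/n₁)·sin θ₂ → θ₁ = 53°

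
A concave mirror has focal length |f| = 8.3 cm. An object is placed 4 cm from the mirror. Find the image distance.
f = +8.3 cm (concave); 1/di = 1/f − 1/do → di = -7.721 cm (virtual image, behind mirror)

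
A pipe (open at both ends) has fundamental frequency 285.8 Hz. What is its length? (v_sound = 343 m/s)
L = v/(2f₁) = 0.6001 m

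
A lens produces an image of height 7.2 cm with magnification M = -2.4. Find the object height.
ho = |hi|/|M| = 3 cm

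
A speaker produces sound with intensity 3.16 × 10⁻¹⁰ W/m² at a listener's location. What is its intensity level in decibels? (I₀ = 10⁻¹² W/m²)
β = 10·log₁₀(I/I₀) = 25 dB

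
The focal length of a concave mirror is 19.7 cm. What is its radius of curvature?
R = 2|f| = 39.4 cm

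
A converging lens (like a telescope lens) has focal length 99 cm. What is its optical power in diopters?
P = 1/f = 1.01 D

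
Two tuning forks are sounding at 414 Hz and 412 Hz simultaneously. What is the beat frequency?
2 Hz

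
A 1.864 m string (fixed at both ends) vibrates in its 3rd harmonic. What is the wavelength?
λₙ = 2L/n = 1.243 m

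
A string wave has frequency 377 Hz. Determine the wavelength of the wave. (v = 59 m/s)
λ = v/f = 0.1565 m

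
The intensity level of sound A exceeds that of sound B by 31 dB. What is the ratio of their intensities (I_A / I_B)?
I_A/I_B = 10^(Δβ/10) = 1259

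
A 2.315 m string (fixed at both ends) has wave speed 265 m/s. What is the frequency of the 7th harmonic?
fₙ = nv/(2L) = 400.6 Hz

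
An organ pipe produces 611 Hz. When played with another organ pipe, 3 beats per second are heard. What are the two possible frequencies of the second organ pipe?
f₂ = 611 ± 3 Hz → 614 Hz or 608 Hz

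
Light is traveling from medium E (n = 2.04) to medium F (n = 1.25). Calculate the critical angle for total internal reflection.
θc = arcsin(n₂/n₁) = 37.79°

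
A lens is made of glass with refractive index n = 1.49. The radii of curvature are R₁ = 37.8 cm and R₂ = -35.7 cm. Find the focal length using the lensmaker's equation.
1/f = (n − 1)(1/R₁ − 1/R₂) → f = 37.47 cm (converging lens)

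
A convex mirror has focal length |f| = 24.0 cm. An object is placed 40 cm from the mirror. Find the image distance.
f = −24.0 cm (convex); 1/di = 1/f − 1/do → di = -15 cm (virtual image, behind mirror)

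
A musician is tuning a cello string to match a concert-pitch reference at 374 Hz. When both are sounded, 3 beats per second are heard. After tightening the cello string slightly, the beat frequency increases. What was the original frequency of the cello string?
377 Hz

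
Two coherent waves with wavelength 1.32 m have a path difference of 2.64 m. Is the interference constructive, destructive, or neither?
constructive — path difference = 2λ, a whole number of wavelengths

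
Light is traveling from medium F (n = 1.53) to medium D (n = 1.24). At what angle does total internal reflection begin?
θc = arcsin(n₂/n₁) = 54.14°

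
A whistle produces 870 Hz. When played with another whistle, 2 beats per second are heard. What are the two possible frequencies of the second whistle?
f₂ = 870 ± 2 Hz → 872 Hz or 868 Hz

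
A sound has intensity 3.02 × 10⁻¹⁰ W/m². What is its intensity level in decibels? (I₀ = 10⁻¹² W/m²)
β = 10·log₁₀(I/I₀) = 24.8 dB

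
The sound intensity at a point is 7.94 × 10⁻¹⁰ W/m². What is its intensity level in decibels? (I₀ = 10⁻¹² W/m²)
β = 10·log₁₀(I/I₀) = 29 dB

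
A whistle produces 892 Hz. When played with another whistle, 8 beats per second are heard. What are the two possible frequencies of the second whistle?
f₂ = 892 ± 8 Hz → 900 Hz or 884 Hz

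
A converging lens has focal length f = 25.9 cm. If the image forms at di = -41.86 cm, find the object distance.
1/do = 1/f − 1/di → do = 16 cm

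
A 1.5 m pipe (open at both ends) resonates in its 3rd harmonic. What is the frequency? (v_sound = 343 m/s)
fₙ = nv/(2L) = 343 Hz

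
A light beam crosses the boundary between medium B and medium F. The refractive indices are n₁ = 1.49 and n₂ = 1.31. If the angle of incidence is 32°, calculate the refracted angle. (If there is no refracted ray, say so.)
sin θ₂ = (n₁/n₂)·sin θ₁ = 0.6027 → θ₂ = 37.07°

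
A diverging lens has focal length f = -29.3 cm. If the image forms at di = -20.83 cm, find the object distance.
1/do = 1/f − 1/di → do = 72.06 cm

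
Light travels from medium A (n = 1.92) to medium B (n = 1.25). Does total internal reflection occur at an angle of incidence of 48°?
θc = arcsin(n₂/n₁) = 40.62°; 48° > θc, so yes — total internal reflection.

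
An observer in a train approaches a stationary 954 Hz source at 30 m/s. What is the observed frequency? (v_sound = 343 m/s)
f_obs = f·(v + v_o)/v = 1037 Hz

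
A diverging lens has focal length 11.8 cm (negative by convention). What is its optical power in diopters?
P = 1/f = -8.475 D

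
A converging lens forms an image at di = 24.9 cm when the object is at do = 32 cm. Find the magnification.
M = −di/do = -0.7781 (inverted image)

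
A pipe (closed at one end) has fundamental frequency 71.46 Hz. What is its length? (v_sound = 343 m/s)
L = v/(4f₁) = 1.2 m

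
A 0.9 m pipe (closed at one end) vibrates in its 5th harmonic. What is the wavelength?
λₙ = 4L/n = 0.72 m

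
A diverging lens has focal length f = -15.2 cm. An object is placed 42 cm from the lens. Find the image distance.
1/di = 1/f − 1/do → di = -11.16 cm (virtual image)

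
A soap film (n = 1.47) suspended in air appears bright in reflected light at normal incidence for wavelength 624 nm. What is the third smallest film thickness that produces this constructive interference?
2nt = (m − ½)λ with m = 3 → t = (m − ½)λ/(2n) = 530.6 nm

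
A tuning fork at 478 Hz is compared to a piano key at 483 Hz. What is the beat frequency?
5 Hz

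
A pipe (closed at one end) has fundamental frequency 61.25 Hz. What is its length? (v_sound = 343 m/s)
L = v/(4f₁) = 1.4 m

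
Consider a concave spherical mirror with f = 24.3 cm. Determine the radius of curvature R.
R = 2|f| = 48.6 cm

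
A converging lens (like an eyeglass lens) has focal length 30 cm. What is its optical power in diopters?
P = 1/f = 3.333 D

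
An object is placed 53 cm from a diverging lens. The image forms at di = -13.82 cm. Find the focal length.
1/f = 1/do + 1/di → f = -18.69 cm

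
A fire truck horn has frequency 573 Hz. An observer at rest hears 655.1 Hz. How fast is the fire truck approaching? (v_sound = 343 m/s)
v_s = v·(1 − f/f_obs) = 42.99 m/s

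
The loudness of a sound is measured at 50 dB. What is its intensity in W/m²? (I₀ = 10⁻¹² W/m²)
I = I₀·10^(β/10) = 1.00 × 10⁻⁷ W/m²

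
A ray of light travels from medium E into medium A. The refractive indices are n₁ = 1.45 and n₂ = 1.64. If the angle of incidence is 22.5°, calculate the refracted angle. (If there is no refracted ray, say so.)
sin θ₂ = (n₁/n₂)·sin θ₁ = 0.3383 → θ₂ = 19.78°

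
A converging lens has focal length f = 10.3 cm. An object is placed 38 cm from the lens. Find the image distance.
1/di = 1/f − 1/do → di = 14.13 cm (real image)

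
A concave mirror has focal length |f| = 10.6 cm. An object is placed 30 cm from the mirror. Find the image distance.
f = +10.6 cm (concave); 1/di = 1/f − 1/do → di = 16.39 cm (real image, in front of mirror)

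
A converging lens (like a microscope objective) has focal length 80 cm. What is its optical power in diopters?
P = 1/f = 1.25 D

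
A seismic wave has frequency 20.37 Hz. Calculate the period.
T = 1/f = 0.04909 s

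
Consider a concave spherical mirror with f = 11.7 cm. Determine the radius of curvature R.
R = 2|f| = 23.4 cm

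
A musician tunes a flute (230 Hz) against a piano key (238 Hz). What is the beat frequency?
8 Hz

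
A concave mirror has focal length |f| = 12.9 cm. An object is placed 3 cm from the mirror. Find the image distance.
f = +12.9 cm (concave); 1/di = 1/f − 1/do → di = -3.909 cm (virtual image, behind mirror)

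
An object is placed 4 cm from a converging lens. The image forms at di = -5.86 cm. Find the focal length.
1/f = 1/do + 1/di → f = 12.6 cm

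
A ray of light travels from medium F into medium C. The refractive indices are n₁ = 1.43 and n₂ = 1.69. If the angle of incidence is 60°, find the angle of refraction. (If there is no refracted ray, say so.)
sin θ₂ = (n₁/n₂)·sin θ₁ = 0.7328 → θ₂ = 47.12°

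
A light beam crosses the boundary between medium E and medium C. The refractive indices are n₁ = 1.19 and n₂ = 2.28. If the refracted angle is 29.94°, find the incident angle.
sin θ₁ = (n₂/n₁)·sin θ₂ → θ₁ = 72.99°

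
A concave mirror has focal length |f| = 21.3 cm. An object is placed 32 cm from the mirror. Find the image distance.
f = +21.3 cm (concave); 1/di = 1/f − 1/do → di = 63.7 cm (real image, in front of mirror)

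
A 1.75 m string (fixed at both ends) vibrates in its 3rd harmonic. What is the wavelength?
λₙ = 2L/n = 1.167 m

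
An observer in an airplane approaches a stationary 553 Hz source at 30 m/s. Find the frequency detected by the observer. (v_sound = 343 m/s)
f_obs = f·(v + v_o)/v = 601.4 Hz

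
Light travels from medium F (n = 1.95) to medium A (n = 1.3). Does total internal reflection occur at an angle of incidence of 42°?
θc = arcsin(n₂/n₁) = 41.81°; 42° > θc, so yes — total internal reflection.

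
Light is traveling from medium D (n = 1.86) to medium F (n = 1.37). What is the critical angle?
θc = arcsin(n₂/n₁) = 47.44°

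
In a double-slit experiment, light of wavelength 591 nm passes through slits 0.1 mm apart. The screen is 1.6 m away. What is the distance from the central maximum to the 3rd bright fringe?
y = mλL/d = 28.37 mm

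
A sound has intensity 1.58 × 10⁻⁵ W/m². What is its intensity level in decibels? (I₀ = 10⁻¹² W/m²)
β = 10·log₁₀(I/I₀) = 71.99 dB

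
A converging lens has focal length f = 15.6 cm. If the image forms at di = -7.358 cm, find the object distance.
1/do = 1/f − 1/di → do = 5 cm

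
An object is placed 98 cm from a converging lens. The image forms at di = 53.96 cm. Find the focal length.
1/f = 1/do + 1/di → f = 34.8 cm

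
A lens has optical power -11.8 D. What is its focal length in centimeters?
f = 1/P = -8.475 cm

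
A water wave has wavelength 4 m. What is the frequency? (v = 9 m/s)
f = v/λ = 2.25 Hz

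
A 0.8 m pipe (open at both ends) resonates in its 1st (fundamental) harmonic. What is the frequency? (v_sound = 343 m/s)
fₙ = nv/(2L) = 214.4 Hz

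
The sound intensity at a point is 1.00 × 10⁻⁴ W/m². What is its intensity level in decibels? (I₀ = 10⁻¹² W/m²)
β = 10·log₁₀(I/I₀) = 80 dB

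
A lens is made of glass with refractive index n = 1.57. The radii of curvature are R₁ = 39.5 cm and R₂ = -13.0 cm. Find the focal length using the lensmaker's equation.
1/f = (n − 1)(1/R₁ − 1/R₂) → f = 17.16 cm (converging lens)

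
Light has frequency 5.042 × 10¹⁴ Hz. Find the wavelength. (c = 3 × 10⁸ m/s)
λ = c/f = 595 nm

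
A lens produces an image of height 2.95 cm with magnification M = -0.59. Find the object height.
ho = |hi|/|M| = 5 cm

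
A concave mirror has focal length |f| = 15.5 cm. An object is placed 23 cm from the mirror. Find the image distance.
f = +15.5 cm (concave); 1/di = 1/f − 1/do → di = 47.53 cm (real image, in front of mirror)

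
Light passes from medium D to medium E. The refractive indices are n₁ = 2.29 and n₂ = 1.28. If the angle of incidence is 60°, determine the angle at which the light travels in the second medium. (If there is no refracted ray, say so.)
sin θ₂ = (n₁/n₂)·sin θ₁ = 1.549 > 1, so there is no refracted ray — the light undergoes total internal reflection.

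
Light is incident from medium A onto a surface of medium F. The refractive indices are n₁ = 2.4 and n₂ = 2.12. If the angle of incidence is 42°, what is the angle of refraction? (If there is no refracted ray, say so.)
sin θ₂ = (n₁/n₂)·sin θ₁ = 0.7575 → θ₂ = 49.24°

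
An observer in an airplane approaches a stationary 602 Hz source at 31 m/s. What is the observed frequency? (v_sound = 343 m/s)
f_obs = f·(v + v_o)/v = 656.4 Hz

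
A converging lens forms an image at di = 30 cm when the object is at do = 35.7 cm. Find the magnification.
M = −di/do = -0.8403 (inverted image)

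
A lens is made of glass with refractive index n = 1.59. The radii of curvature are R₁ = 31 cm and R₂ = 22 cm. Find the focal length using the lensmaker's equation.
1/f = (n − 1)(1/R₁ − 1/R₂) → f = -128.4 cm (diverging lens)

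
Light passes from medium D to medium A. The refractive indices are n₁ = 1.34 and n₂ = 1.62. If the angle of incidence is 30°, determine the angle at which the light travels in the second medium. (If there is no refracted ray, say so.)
sin θ₂ = (n₁/n₂)·sin θ₁ = 0.4136 → θ₂ = 24.43°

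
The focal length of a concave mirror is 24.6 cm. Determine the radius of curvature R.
R = 2|f| = 49.2 cm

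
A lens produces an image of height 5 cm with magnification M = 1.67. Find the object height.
ho = |hi|/|M| = 2.994 cm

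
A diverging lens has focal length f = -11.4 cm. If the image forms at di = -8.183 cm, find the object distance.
1/do = 1/f − 1/di → do = 29 cm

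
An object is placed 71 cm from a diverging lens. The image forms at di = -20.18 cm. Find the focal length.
1/f = 1/do + 1/di → f = -28.19 cm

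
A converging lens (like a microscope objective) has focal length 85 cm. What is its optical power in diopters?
P = 1/f = 1.176 D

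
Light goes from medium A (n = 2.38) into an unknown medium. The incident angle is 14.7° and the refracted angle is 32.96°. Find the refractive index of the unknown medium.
n₂ = n₁·sin θ₁ / sin θ₂ = 1.11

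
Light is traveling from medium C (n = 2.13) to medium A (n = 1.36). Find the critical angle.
θc = arcsin(n₂/n₁) = 39.68°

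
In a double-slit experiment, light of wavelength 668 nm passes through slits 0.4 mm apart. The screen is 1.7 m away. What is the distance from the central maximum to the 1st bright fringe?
y = mλL/d = 2.839 mm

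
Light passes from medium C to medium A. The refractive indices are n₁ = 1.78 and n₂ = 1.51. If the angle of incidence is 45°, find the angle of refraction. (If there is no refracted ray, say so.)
sin θ₂ = (n₁/n₂)·sin θ₁ = 0.8335 → θ₂ = 56.46°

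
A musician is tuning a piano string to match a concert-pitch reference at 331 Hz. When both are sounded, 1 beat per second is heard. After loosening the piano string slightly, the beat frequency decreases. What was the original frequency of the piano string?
332 Hz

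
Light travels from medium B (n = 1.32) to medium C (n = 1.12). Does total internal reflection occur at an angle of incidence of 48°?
θc = arcsin(n₂/n₁) = 58.05°; 48° < θc, so no — the ray refracts.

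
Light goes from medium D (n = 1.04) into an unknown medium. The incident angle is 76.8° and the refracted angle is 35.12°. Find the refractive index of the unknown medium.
n₂ = n₁·sin θ₁ / sin θ₂ = 1.76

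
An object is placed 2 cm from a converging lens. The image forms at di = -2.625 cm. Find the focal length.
1/f = 1/do + 1/di → f = 8.4 cm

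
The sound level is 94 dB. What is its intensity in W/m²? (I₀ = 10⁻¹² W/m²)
I = I₀·10^(β/10) = 2.51 × 10⁻³ W/m²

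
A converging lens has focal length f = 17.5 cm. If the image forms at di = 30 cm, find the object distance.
1/do = 1/f − 1/di → do = 42 cm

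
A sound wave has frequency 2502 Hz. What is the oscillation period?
T = 1/f = 3.997 × 10⁻⁴ s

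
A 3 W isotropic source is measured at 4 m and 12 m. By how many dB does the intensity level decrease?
Δβ = 20·log₁₀(r₂/r₁) = 9.542 dB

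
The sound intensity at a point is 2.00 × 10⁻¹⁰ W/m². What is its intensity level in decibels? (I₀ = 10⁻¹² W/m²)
β = 10·log₁₀(I/I₀) = 23.01 dB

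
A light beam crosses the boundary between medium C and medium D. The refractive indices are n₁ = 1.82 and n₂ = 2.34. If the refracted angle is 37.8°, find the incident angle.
sin θ₁ = (n₂/n₁)·sin θ₂ → θ₁ = 52°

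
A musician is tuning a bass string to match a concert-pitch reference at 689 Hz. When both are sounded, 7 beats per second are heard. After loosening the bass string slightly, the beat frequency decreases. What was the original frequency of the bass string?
696 Hz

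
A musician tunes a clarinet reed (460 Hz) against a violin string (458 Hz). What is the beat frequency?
2 Hz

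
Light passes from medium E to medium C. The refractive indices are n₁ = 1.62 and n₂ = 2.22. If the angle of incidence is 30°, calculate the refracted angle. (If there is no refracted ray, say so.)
sin θ₂ = (n₁/n₂)·sin θ₁ = 0.3649 → θ₂ = 21.4°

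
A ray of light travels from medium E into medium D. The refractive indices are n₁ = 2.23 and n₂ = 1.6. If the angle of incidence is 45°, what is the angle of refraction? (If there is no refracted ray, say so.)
sin θ₂ = (n₁/n₂)·sin θ₁ = 0.9855 → θ₂ = 80.24°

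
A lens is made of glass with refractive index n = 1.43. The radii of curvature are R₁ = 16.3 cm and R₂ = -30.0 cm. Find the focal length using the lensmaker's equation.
1/f = (n − 1)(1/R₁ − 1/R₂) → f = 24.56 cm (converging lens)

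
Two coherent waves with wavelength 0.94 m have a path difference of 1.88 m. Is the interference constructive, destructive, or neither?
constructive — path difference = 2λ, a whole number of wavelengths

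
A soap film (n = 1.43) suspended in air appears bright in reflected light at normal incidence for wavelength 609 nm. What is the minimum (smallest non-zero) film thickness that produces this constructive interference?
2nt = (m − ½)λ with m = 1 → t = (m − ½)λ/(2n) = 106.5 nm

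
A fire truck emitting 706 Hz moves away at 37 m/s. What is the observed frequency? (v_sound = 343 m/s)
f_obs = f·v/(v + v_s) = 637.3 Hz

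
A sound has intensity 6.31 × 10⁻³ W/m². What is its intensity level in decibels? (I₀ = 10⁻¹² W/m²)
β = 10·log₁₀(I/I₀) = 98 dB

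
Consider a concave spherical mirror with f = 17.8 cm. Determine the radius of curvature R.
R = 2|f| = 35.6 cm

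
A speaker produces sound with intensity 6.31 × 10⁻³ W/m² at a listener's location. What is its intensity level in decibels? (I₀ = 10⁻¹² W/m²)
β = 10·log₁₀(I/I₀) = 98 dB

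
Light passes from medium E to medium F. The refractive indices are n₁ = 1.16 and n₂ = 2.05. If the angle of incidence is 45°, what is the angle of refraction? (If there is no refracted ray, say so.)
sin θ₂ = (n₁/n₂)·sin θ₁ = 0.4001 → θ₂ = 23.59°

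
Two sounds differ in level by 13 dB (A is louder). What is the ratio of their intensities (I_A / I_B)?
I_A/I_B = 10^(Δβ/10) = 19.95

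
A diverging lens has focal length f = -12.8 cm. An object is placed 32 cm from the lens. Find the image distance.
1/di = 1/f − 1/do → di = -9.143 cm (virtual image)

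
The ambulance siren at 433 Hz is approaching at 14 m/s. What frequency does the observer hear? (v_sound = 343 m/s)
f_obs = f·v/(v − v_s) = 451.4 Hz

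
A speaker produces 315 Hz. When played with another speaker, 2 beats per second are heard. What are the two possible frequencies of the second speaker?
f₂ = 315 ± 2 Hz → 317 Hz or 313 Hz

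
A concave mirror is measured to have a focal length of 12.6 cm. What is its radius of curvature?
R = 2|f| = 25.2 cm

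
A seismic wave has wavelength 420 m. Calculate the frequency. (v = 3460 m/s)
f = v/λ = 8.238 Hz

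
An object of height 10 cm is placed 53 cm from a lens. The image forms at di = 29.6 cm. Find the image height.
hi = (-di/do) × ho = -5.585 cm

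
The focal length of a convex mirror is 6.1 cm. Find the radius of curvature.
R = 2|f| = 12.2 cm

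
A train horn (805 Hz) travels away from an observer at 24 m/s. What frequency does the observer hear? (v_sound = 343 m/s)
f_obs = f·v/(v + v_s) = 752.4 Hz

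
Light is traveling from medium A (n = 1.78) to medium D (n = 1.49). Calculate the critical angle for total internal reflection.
θc = arcsin(n₂/n₁) = 56.83°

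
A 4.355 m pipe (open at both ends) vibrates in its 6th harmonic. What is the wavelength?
λₙ = 2L/n = 1.452 m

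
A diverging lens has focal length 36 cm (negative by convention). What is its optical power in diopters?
P = 1/f = -2.778 D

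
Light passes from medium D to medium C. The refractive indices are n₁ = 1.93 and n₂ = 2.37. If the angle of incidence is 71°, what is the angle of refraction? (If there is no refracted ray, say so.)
sin θ₂ = (n₁/n₂)·sin θ₁ = 0.77 → θ₂ = 50.35°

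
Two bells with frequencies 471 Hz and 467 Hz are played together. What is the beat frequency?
4 Hz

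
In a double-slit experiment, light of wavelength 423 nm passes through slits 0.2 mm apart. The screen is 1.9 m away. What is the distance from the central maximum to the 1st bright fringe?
y = mλL/d = 4.019 mm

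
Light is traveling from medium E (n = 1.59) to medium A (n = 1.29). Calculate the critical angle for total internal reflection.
θc = arcsin(n₂/n₁) = 54.23°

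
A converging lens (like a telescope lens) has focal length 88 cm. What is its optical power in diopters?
P = 1/f = 1.136 D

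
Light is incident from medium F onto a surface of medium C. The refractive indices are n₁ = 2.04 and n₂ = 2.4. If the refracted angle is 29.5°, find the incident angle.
sin θ₁ = (n₂/n₁)·sin θ₂ → θ₁ = 35.4°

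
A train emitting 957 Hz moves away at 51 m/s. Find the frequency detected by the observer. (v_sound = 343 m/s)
f_obs = f·v/(v + v_s) = 833.1 Hz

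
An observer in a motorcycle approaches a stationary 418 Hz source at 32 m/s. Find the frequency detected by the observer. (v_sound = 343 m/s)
f_obs = f·(v + v_o)/v = 457 Hz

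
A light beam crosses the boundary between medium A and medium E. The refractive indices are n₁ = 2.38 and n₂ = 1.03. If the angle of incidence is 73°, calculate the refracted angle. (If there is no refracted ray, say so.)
sin θ₂ = (n₁/n₂)·sin θ₁ = 2.21 > 1, so there is no refracted ray — the light undergoes total internal reflection.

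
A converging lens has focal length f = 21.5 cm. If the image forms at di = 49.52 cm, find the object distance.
1/do = 1/f − 1/di → do = 38 cm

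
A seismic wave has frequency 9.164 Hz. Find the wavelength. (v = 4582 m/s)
λ = v/f = 500 m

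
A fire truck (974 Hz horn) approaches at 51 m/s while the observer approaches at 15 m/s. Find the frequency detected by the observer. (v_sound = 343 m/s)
f_obs = f·(v + v_o)/(v − v_s) = 1194 Hz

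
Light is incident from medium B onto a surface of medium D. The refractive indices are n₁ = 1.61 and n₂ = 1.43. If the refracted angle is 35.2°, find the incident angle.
sin θ₁ = (n₂/n₁)·sin θ₂ → θ₁ = 30.8°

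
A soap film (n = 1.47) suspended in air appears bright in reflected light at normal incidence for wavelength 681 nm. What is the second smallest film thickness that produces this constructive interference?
2nt = (m − ½)λ with m = 2 → t = (m − ½)λ/(2n) = 347.4 nm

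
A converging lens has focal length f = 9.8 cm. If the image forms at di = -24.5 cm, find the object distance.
1/do = 1/f − 1/di → do = 7 cm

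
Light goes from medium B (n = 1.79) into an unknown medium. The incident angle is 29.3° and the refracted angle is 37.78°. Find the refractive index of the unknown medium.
n₂ = n₁·sin θ₁ / sin θ₂ = 1.43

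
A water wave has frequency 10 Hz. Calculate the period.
T = 1/f = 0.1 s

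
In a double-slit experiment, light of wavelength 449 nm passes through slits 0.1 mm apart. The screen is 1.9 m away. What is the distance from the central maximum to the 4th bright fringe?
y = mλL/d = 34.12 mm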